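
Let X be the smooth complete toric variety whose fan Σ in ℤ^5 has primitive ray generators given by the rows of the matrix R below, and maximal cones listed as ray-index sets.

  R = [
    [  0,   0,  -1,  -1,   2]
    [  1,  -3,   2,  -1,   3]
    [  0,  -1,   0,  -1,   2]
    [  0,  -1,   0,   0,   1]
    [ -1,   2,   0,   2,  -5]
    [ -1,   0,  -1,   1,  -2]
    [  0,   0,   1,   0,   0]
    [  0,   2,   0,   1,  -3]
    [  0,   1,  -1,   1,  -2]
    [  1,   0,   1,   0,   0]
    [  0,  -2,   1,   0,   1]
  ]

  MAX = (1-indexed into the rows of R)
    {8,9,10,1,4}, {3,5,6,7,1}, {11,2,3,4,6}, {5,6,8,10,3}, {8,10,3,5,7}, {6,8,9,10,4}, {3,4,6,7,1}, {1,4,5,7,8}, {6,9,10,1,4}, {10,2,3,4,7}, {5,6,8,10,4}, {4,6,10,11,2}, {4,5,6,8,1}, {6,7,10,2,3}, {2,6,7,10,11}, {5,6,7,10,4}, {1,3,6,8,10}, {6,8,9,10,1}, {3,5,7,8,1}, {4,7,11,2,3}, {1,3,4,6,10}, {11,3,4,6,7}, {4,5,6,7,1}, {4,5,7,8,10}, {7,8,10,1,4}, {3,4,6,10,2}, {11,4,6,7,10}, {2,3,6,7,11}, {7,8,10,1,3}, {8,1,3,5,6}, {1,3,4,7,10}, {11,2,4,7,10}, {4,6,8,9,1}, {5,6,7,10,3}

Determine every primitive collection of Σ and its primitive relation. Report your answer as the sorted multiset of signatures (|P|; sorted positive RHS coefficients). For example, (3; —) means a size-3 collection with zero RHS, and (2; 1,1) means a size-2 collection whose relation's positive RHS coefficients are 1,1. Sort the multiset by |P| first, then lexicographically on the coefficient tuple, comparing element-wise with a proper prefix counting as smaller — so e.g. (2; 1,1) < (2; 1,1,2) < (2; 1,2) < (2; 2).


Σ has 20 primitive collections:

  {1,11}:  v_{1} + v_{11} = v_{3} + v_{4}  ⇒ sig = (2; 1,1)
  {7,9}:  v_{7} + v_{9} = v_{4} + v_{8}  ⇒ sig = (2; 1,1)
  {3,9}:  v_{3} + v_{9} = v_{1} + v_{6} + v_{10}  ⇒ sig = (2; 1,1,1)
  {8,11}:  v_{8} + v_{11} = v_{6} + v_{7} + v_{10}  ⇒ sig = (2; 1,1,1)
  {9,11}:  v_{9} + v_{11} = v_{4} + v_{6} + v_{10}  ⇒ sig = (2; 1,1,1)
  {2,8}:  v_{2} + v_{8} = v_{3} + v_{6} + v_{7} + 2·v_{10}  ⇒ sig = (2; 1,1,1,2)
  {2,9}:  v_{2} + v_{9} = v_{3} + v_{4} + v_{6} + 2·v_{10}  ⇒ sig = (2; 1,1,1,2)
  {1,2}:  v_{1} + v_{2} = 2·v_{3} + v_{4} + v_{10}  ⇒ sig = (2; 1,1,2)
  {5,9}:  v_{5} + v_{9} = v_{4} + v_{6} + 2·v_{8}  ⇒ sig = (2; 1,1,2)
  {5,11}:  v_{5} + v_{11} = 2·v_{6} + 2·v_{7} + v_{10}  ⇒ sig = (2; 1,2,2)
  {2,5}:  v_{2} + v_{5} = v_{3} + 2·v_{6} + 2·v_{7} + 2·v_{10}  ⇒ sig = (2; 1,2,2,2)
  {3,4,8}:  v_{3} + v_{4} + v_{8} = 0  ⇒ sig = (3; —)
  {1,5,10}:  v_{1} + v_{5} + v_{10} = v_{8}  ⇒ sig = (3; 1)
  {3,10,11}:  v_{3} + v_{10} + v_{11} = v_{2}  ⇒ sig = (3; 1)
  {6,7,8}:  v_{6} + v_{7} + v_{8} = v_{5}  ⇒ sig = (3; 1)
  {3,4,5}:  v_{3} + v_{4} + v_{5} = v_{6} + v_{7}  ⇒ sig = (3; 1,1)
  {1,6,7,10}:  v_{1} + v_{6} + v_{7} + v_{10} = 0  ⇒ sig = (4; —)
  {2,4,6,7}:  v_{2} + v_{4} + v_{6} + v_{7} = 2·v_{11}  ⇒ sig = (4; 2)
  {1,4,6,8,10}:  v_{1} + v_{4} + v_{6} + v_{8} + v_{10} = v_{9}  ⇒ sig = (5; 1)
  {3,4,6,7,10}:  v_{3} + v_{4} + v_{6} + v_{7} + v_{10} = v_{11}  ⇒ sig = (5; 1)

Sorted signature multiset PRS(X):
[(2; 1,1), (2; 1,1), (2; 1,1,1), (2; 1,1,1), (2; 1,1,1), (2; 1,1,1,2), (2; 1,1,1,2), (2; 1,1,2), (2; 1,1,2), (2; 1,2,2), (2; 1,2,2,2), (3; —), (3; 1), (3; 1), (3; 1), (3; 1,1), (4; —), (4; 2), (5; 1), (5; 1)]


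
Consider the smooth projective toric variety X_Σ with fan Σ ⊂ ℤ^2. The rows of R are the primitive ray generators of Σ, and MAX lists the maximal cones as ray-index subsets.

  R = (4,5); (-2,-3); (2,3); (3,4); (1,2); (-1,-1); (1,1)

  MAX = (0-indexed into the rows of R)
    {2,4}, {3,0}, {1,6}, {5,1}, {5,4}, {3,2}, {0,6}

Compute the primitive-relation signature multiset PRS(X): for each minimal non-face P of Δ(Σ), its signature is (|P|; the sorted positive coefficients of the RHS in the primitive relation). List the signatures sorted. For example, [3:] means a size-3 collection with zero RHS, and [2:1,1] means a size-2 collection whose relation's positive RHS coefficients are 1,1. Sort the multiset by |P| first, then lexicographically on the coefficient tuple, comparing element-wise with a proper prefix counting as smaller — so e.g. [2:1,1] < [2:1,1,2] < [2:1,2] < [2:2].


Minimal non-faces — 14 found among 7 rays, 7 max cones:

  • {1,2}:  v_{1} + v_{2} = 0  so sig = [2:]
  • {5,6}:  v_{5} + v_{6} = 0  so sig = [2:]
  • {0,5}:  v_{0} + v_{5} = v_{3}  so sig = [2:1]
  • {1,3}:  v_{1} + v_{3} = v_{6}  so sig = [2:1]
  • {1,4}:  v_{1} + v_{4} = v_{5}  so sig = [2:1]
  • {2,5}:  v_{2} + v_{5} = v_{4}  so sig = [2:1]
  • {2,6}:  v_{2} + v_{6} = v_{3}  so sig = [2:1]
  • {3,5}:  v_{3} + v_{5} = v_{2}  so sig = [2:1]
  • {3,6}:  v_{3} + v_{6} = v_{0}  so sig = [2:1]
  • {4,6}:  v_{4} + v_{6} = v_{2}  so sig = [2:1]
  • {0,4}:  v_{0} + v_{4} = v_{2} + v_{3}  so sig = [2:1,1]
  • {0,1}:  v_{0} + v_{1} = 2·v_{6}  so sig = [2:2]
  • {0,2}:  v_{0} + v_{2} = 2·v_{3}  so sig = [2:2]
  • {3,4}:  v_{3} + v_{4} = 2·v_{2}  so sig = [2:2]

Signatures (|P|; sorted positive RHS coefficients), sorted:
    [2:]
    [2:]
    [2:1]
    [2:1]
    [2:1]
    [2:1]
    [2:1]
    [2:1]
    [2:1]
    [2:1]
    [2:1,1]
    [2:2]
    [2:2]
    [2:2]


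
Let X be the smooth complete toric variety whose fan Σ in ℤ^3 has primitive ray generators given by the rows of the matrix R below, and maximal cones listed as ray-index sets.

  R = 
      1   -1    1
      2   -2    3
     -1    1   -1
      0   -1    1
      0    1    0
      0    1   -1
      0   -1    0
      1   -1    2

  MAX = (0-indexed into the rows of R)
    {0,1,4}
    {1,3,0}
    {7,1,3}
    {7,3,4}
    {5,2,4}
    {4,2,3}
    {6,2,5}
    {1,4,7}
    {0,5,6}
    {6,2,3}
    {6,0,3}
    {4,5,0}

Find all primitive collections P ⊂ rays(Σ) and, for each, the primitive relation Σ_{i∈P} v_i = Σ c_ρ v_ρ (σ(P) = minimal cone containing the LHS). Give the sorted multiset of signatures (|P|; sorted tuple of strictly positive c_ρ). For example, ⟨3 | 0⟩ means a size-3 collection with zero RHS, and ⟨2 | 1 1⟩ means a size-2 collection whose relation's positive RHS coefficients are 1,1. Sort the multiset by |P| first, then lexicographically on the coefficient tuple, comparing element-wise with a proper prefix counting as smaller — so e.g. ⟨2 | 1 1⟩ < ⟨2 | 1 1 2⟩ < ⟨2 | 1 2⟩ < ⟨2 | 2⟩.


Δ(Σ) — 8 vertices, 12 min non-faces:

  {0,2}:  v_{0} + v_{2} = 0  so sig = ⟨2 | 0⟩
  {3,5}:  v_{3} + v_{5} = 0  so sig = ⟨2 | 0⟩
  {4,6}:  v_{4} + v_{6} = 0  so sig = ⟨2 | 0⟩
  {0,7}:  v_{0} + v_{7} = v_{1}  so sig = ⟨2 | 1⟩
  {1,2}:  v_{1} + v_{2} = v_{7}  so sig = ⟨2 | 1⟩
  {2,7}:  v_{2} + v_{7} = v_{3} + v_{4}  so sig = ⟨2 | 1 1⟩
  {5,7}:  v_{5} + v_{7} = v_{0} + v_{4}  so sig = ⟨2 | 1 1⟩
  {6,7}:  v_{6} + v_{7} = v_{0} + v_{3}  so sig = ⟨2 | 1 1⟩
  {1,5}:  v_{1} + v_{5} = 2·v_{0} + v_{4}  so sig = ⟨2 | 1 2⟩
  {1,6}:  v_{1} + v_{6} = 2·v_{0} + v_{3}  so sig = ⟨2 | 1 2⟩
  {0,3,4}:  v_{0} + v_{3} + v_{4} = v_{7}  so sig = ⟨3 | 1⟩
  {1,3,4}:  v_{1} + v_{3} + v_{4} = 2·v_{7}  so sig = ⟨3 | 2⟩

Sorted signature multiset PRS(X):
{ ⟨2 | 0⟩ ×3,  ⟨2 | 1⟩ ×2,  ⟨2 | 1 1⟩ ×3,  ⟨2 | 1 2⟩ ×2,  ⟨3 | 1⟩,  ⟨3 | 2⟩ }


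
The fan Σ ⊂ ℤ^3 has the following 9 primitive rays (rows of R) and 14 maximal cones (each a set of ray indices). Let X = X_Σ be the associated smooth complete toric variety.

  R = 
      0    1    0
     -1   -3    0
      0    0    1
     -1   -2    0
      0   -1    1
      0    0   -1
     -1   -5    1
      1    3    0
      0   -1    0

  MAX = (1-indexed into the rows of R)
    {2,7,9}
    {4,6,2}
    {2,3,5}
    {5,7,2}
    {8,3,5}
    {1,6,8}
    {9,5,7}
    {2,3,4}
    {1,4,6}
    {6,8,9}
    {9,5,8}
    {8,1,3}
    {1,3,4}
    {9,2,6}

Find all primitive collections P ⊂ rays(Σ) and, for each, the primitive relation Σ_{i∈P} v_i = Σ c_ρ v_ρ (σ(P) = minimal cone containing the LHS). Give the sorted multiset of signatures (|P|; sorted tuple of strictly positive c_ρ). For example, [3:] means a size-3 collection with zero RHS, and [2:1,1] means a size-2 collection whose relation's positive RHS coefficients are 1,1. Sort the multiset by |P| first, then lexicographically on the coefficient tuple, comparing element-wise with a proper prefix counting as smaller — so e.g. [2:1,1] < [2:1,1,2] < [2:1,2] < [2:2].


Minimal non-faces — 16 found among 9 rays, 14 max cones:

  P={1,9}:  v_{1} + v_{9} = 0  so sig = [2:]
  P={2,8}:  v_{2} + v_{8} = 0  so sig = [2:]
  P={3,6}:  v_{3} + v_{6} = 0  so sig = [2:]
  P={1,2}:  v_{1} + v_{2} = v_{4}  so sig = [2:1]
  P={1,5}:  v_{1} + v_{5} = v_{3}  so sig = [2:1]
  P={3,9}:  v_{3} + v_{9} = v_{5}  so sig = [2:1]
  P={4,8}:  v_{4} + v_{8} = v_{1}  so sig = [2:1]
  P={4,9}:  v_{4} + v_{9} = v_{2}  so sig = [2:1]
  P={5,6}:  v_{5} + v_{6} = v_{9}  so sig = [2:1]
  P={1,7}:  v_{1} + v_{7} = v_{2} + v_{5}  so sig = [2:1,1]
  P={4,5}:  v_{4} + v_{5} = v_{2} + v_{3}  so sig = [2:1,1]
  P={7,8}:  v_{7} + v_{8} = v_{5} + v_{9}  so sig = [2:1,1]
  P={3,7}:  v_{3} + v_{7} = v_{2} + 2·v_{5}  so sig = [2:1,2]
  P={4,7}:  v_{4} + v_{7} = 2·v_{2} + v_{5}  so sig = [2:1,2]
  P={6,7}:  v_{6} + v_{7} = v_{2} + 2·v_{9}  so sig = [2:1,2]
  P={2,5,9}:  v_{2} + v_{5} + v_{9} = v_{7}  so sig = [3:1]

Sorted signature multiset PRS(X):
{ [2:] ×3,  [2:1] ×6,  [2:1,1] ×3,  [2:1,2] ×3,  [3:1] }


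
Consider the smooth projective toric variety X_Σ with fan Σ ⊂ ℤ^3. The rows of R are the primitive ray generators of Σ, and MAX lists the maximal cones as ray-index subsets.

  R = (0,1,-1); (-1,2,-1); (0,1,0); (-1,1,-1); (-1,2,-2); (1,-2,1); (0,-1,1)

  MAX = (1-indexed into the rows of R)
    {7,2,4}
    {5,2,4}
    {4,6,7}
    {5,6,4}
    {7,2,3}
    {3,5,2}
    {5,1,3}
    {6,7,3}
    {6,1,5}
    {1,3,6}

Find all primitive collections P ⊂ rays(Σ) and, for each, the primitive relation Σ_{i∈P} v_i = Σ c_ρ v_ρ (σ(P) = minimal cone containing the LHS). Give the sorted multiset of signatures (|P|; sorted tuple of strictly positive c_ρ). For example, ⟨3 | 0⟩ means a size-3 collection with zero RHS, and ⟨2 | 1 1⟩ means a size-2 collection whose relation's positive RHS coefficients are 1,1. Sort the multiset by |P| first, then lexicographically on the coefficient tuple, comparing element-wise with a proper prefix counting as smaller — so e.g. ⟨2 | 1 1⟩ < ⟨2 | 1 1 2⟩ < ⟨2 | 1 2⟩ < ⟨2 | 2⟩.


Primitive collections (7):

  P = {1,7}:  v_{1} + v_{7} = 0  →  sig = ⟨2 | 0⟩
  P = {2,6}:  v_{2} + v_{6} = 0  →  sig = ⟨2 | 0⟩
  P = {1,4}:  v_{1} + v_{4} = v_{5}  →  sig = ⟨2 | 1⟩
  P = {3,4}:  v_{3} + v_{4} = v_{2}  →  sig = ⟨2 | 1⟩
  P = {5,7}:  v_{5} + v_{7} = v_{4}  →  sig = ⟨2 | 1⟩
  P = {1,2}:  v_{1} + v_{2} = v_{3} + v_{5}  →  sig = ⟨2 | 1 1⟩
  P = {3,5,6}:  v_{3} + v_{5} + v_{6} = v_{1}  →  sig = ⟨3 | 1⟩

Signatures (|P|; sorted positive RHS coefficients), sorted:
    |P|=2: 6 collections, coeffs (), (), (1), (1), (1), (1,1)
    |P|=3: 1 collection, coeffs (1)


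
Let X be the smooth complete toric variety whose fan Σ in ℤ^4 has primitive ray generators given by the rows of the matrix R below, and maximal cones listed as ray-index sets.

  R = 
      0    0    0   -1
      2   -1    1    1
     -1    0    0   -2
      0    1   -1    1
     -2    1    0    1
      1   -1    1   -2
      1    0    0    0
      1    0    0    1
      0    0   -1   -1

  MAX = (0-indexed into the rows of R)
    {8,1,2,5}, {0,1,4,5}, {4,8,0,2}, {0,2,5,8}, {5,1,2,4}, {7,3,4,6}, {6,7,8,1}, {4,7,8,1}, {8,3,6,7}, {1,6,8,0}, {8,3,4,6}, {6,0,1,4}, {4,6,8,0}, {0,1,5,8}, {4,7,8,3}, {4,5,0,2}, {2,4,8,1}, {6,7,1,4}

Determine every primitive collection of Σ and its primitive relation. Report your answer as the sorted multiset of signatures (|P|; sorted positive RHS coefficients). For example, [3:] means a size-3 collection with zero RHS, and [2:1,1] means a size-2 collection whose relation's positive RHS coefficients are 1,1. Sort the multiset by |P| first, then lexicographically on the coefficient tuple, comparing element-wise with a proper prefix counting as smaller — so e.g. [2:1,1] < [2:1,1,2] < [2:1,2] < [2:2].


Δ(Σ) — 9 vertices, 14 min non-faces:

  {0,7}:  v_{0} + v_{7} = v_{6} ; sig = [2:1]
  {2,7}:  v_{2} + v_{7} = v_{0} ; sig = [2:1]
  {3,5}:  v_{3} + v_{5} = v_{0} + v_{6} ; sig = [2:1,1]
  {2,3}:  v_{2} + v_{3} = v_{0} + v_{4} + v_{6} + v_{8} ; sig = [2:1,1,1,1]
  {0,3}:  v_{0} + v_{3} = v_{4} + 2·v_{6} + v_{8} ; sig = [2:1,1,2]
  {5,7}:  v_{5} + v_{7} = 2·v_{0} + v_{1} ; sig = [2:1,2]
  {5,6}:  v_{5} + v_{6} = 3·v_{0} + v_{1} ; sig = [2:1,3]
  {1,3}:  v_{1} + v_{3} = 2·v_{7} ; sig = [2:2]
  {2,6}:  v_{2} + v_{6} = 2·v_{0} ; sig = [2:2]
  {0,1,2}:  v_{0} + v_{1} + v_{2} = v_{5} ; sig = [3:1]
  {4,5,8}:  v_{4} + v_{5} + v_{8} = v_{2} ; sig = [3:1]
  {0,1,4,8}:  v_{0} + v_{1} + v_{4} + v_{8} = 0 ; sig = [4:]
  {1,4,6,8}:  v_{1} + v_{4} + v_{6} + v_{8} = v_{7} ; sig = [4:1]
  {4,6,7,8}:  v_{4} + v_{6} + v_{7} + v_{8} = v_{3} ; sig = [4:1]

Signatures (|P|; sorted positive RHS coefficients), sorted:
    [2:1]
    [2:1]
    [2:1,1]
    [2:1,1,1,1]
    [2:1,1,2]
    [2:1,2]
    [2:1,3]
    [2:2]
    [2:2]
    [3:1]
    [3:1]
    [4:]
    [4:1]
    [4:1]


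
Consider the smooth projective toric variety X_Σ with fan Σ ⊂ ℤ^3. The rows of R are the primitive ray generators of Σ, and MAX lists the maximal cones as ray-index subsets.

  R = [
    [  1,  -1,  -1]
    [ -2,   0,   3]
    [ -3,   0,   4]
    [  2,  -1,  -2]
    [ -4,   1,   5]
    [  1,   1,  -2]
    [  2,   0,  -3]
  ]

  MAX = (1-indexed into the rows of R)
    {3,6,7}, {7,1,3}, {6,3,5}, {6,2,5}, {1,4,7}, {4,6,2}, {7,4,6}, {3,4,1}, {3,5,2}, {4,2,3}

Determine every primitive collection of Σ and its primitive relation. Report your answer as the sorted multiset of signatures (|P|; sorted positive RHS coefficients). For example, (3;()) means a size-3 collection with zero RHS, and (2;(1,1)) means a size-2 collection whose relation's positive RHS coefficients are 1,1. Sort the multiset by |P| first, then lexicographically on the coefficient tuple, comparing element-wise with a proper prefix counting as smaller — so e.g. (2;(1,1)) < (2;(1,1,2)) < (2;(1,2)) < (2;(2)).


9 collections generate NE(X_Σ); each relation:

  P = {2,7}:  v_{2} + v_{7} = 0 ; sig = (2;())
  P = {1,5}:  v_{1} + v_{5} = v_{3} ; sig = (2;(1))
  P = {1,6}:  v_{1} + v_{6} = v_{7} ; sig = (2;(1))
  P = {4,5}:  v_{4} + v_{5} = v_{2} ; sig = (2;(1))
  P = {1,2}:  v_{1} + v_{2} = v_{3} + v_{4} ; sig = (2;(1,1))
  P = {5,7}:  v_{5} + v_{7} = v_{3} + v_{6} ; sig = (2;(1,1))
  P = {3,4,6}:  v_{3} + v_{4} + v_{6} = 0 ; sig = (3;())
  P = {2,3,6}:  v_{2} + v_{3} + v_{6} = v_{5} ; sig = (3;(1))
  P = {3,4,7}:  v_{3} + v_{4} + v_{7} = v_{1} ; sig = (3;(1))

Signatures (|P|; sorted positive RHS coefficients), sorted:
    |P|=2: 6 collections, coeffs (), (1), (1), (1), (1,1), (1,1)
    |P|=3: 3 collections, coeffs (), (1), (1)


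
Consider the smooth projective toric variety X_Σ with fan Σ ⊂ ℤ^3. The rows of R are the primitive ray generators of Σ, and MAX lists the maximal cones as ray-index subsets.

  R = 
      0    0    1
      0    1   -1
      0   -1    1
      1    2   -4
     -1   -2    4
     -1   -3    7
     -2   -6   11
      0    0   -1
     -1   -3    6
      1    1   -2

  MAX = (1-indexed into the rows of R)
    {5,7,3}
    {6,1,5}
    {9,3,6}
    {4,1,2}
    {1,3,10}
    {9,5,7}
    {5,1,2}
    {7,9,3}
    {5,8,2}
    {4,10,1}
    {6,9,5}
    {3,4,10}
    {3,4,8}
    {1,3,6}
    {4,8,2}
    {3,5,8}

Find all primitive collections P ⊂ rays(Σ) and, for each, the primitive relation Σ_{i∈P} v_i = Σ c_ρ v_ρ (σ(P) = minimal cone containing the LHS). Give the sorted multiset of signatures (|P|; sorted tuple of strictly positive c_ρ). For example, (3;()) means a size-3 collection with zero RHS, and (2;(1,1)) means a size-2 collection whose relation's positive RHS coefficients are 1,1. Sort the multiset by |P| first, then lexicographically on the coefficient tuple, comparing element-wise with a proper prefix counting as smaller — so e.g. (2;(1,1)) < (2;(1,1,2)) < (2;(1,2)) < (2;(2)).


Σ has 25 primitive collections:

  P={1,8}:  v_{1} + v_{8} = 0  →  sig = (2;())
  P={2,3}:  v_{2} + v_{3} = 0  →  sig = (2;())
  P={4,5}:  v_{4} + v_{5} = 0  →  sig = (2;())
  P={1,9}:  v_{1} + v_{9} = v_{6}  →  sig = (2;(1))
  P={6,8}:  v_{6} + v_{8} = v_{9}  →  sig = (2;(1))
  P={2,7}:  v_{2} + v_{7} = v_{5} + v_{9}  →  sig = (2;(1,1))
  P={2,9}:  v_{2} + v_{9} = v_{1} + v_{5}  →  sig = (2;(1,1))
  P={2,10}:  v_{2} + v_{10} = v_{1} + v_{4}  →  sig = (2;(1,1))
  P={4,7}:  v_{4} + v_{7} = v_{3} + v_{9}  →  sig = (2;(1,1))
  P={4,9}:  v_{4} + v_{9} = v_{1} + v_{3}  →  sig = (2;(1,1))
  P={5,10}:  v_{5} + v_{10} = v_{1} + v_{3}  →  sig = (2;(1,1))
  P={8,9}:  v_{8} + v_{9} = v_{3} + v_{5}  →  sig = (2;(1,1))
  P={8,10}:  v_{8} + v_{10} = v_{3} + v_{4}  →  sig = (2;(1,1))
  P={2,6}:  v_{2} + v_{6} = 2·v_{1} + v_{5}  →  sig = (2;(1,2))
  P={4,6}:  v_{4} + v_{6} = 2·v_{1} + v_{3}  →  sig = (2;(1,2))
  P={7,10}:  v_{7} + v_{10} = 2·v_{3} + v_{6}  →  sig = (2;(1,2))
  P={1,7}:  v_{1} + v_{7} = 2·v_{9}  →  sig = (2;(2))
  P={7,8}:  v_{7} + v_{8} = 2·v_{3} + 2·v_{5}  →  sig = (2;(2,2))
  P={9,10}:  v_{9} + v_{10} = 2·v_{1} + 2·v_{3}  →  sig = (2;(2,2))
  P={6,10}:  v_{6} + v_{10} = 3·v_{1} + 2·v_{3}  →  sig = (2;(2,3))
  P={6,7}:  v_{6} + v_{7} = 3·v_{9}  →  sig = (2;(3))
  P={1,3,4}:  v_{1} + v_{3} + v_{4} = v_{10}  →  sig = (3;(1))
  P={1,3,5}:  v_{1} + v_{3} + v_{5} = v_{9}  →  sig = (3;(1))
  P={3,5,9}:  v_{3} + v_{5} + v_{9} = v_{7}  →  sig = (3;(1))
  P={3,5,6}:  v_{3} + v_{5} + v_{6} = 2·v_{9}  →  sig = (3;(2))

Sorted signature multiset PRS(X):
[(2;()), (2;()), (2;()), (2;(1)), (2;(1)), (2;(1,1)), (2;(1,1)), (2;(1,1)), (2;(1,1)), (2;(1,1)), (2;(1,1)), (2;(1,1)), (2;(1,1)), (2;(1,2)), (2;(1,2)), (2;(1,2)), (2;(2)), (2;(2,2)), (2;(2,2)), (2;(2,3)), (2;(3)), (3;(1)), (3;(1)), (3;(1)), (3;(2))]


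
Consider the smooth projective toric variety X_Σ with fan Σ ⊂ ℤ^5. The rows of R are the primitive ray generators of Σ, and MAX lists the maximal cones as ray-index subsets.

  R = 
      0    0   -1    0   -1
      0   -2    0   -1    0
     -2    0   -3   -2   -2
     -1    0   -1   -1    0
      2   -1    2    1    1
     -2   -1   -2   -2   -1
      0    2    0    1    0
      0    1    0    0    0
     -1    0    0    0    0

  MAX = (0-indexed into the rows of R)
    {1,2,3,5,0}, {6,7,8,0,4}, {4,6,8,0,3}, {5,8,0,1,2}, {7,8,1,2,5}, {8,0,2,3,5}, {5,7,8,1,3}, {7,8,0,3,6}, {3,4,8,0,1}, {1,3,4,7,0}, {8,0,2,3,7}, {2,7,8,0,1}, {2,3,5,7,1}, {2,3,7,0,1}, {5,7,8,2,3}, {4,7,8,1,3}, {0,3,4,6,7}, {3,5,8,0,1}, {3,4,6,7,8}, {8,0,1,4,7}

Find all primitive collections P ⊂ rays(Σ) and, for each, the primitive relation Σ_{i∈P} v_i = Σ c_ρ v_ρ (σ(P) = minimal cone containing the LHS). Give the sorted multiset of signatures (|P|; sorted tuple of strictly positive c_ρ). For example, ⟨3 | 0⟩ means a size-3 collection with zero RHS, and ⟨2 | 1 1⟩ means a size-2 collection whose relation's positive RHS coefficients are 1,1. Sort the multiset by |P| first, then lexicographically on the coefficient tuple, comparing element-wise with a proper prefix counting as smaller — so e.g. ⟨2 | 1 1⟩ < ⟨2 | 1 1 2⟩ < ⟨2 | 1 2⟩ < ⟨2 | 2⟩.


9 minimal non-faces of Δ(Σ) (on 9 rays):

  • {1,6}:  v_{1} + v_{6} = 0  ⇒ sig = ⟨2 | 0⟩
  • {4,5}:  v_{4} + v_{5} = v_{1}  ⇒ sig = ⟨2 | 1⟩
  • {2,4}:  v_{2} + v_{4} = v_{0} + v_{1} + v_{7}  ⇒ sig = ⟨2 | 1 1 1⟩
  • {5,6}:  v_{5} + v_{6} = v_{0} + v_{3} + v_{7} + v_{8}  ⇒ sig = ⟨2 | 1 1 1 1⟩
  • {2,6}:  v_{2} + v_{6} = 2·v_{0} + v_{3} + 2·v_{7} + v_{8}  ⇒ sig = ⟨2 | 1 1 2 2⟩
  • {0,5,7}:  v_{0} + v_{5} + v_{7} = v_{2}  ⇒ sig = ⟨3 | 1⟩
  • {1,2,3,8}:  v_{1} + v_{2} + v_{3} + v_{8} = 2·v_{5}  ⇒ sig = ⟨4 | 2⟩
  • {0,3,4,7,8}:  v_{0} + v_{3} + v_{4} + v_{7} + v_{8} = 0  ⇒ sig = ⟨5 | 0⟩
  • {0,1,3,7,8}:  v_{0} + v_{1} + v_{3} + v_{7} + v_{8} = v_{5}  ⇒ sig = ⟨5 | 1⟩

Sorted signature multiset PRS(X):
[⟨2 | 0⟩, ⟨2 | 1⟩, ⟨2 | 1 1 1⟩, ⟨2 | 1 1 1 1⟩, ⟨2 | 1 1 2 2⟩, ⟨3 | 1⟩, ⟨4 | 2⟩, ⟨5 | 0⟩, ⟨5 | 1⟩]


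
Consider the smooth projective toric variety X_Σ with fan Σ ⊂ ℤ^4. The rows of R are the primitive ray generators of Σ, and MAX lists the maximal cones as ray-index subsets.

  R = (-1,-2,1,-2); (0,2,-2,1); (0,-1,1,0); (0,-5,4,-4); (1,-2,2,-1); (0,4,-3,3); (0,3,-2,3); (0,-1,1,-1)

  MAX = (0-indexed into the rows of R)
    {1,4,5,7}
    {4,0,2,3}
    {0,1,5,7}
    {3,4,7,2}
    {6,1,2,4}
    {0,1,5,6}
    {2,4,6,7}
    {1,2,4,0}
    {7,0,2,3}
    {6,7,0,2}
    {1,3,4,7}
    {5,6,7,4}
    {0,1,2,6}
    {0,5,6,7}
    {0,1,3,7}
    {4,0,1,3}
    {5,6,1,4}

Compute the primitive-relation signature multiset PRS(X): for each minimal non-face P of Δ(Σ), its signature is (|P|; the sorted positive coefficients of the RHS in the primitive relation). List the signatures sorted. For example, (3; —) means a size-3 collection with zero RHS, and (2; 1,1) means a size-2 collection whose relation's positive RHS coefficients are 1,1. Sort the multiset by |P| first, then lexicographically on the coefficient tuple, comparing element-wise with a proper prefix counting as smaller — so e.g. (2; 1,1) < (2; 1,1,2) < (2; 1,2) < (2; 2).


Σ has 9 primitive collections:

  • {2,5}:  v_{2} + v_{5} = v_{6}  ⇒ sig = (2; 1)
  • {3,5}:  v_{3} + v_{5} = v_{7}  ⇒ sig = (2; 1)
  • {3,6}:  v_{3} + v_{6} = v_{2} + v_{7}  ⇒ sig = (2; 1,1)
  • {0,4,5}:  v_{0} + v_{4} + v_{5} = 0  ⇒ sig = (3; —)
  • {1,2,7}:  v_{1} + v_{2} + v_{7} = 0  ⇒ sig = (3; —)
  • {0,4,6}:  v_{0} + v_{4} + v_{6} = v_{2}  ⇒ sig = (3; 1)
  • {0,4,7}:  v_{0} + v_{4} + v_{7} = v_{3}  ⇒ sig = (3; 1)
  • {1,6,7}:  v_{1} + v_{6} + v_{7} = v_{5}  ⇒ sig = (3; 1)
  • {1,2,3}:  v_{1} + v_{2} + v_{3} = v_{0} + v_{4}  ⇒ sig = (3; 1,1)

Sorted signature multiset PRS(X):
{ (2; 1) ×2,  (2; 1,1),  (3; —) ×2,  (3; 1) ×3,  (3; 1,1) }


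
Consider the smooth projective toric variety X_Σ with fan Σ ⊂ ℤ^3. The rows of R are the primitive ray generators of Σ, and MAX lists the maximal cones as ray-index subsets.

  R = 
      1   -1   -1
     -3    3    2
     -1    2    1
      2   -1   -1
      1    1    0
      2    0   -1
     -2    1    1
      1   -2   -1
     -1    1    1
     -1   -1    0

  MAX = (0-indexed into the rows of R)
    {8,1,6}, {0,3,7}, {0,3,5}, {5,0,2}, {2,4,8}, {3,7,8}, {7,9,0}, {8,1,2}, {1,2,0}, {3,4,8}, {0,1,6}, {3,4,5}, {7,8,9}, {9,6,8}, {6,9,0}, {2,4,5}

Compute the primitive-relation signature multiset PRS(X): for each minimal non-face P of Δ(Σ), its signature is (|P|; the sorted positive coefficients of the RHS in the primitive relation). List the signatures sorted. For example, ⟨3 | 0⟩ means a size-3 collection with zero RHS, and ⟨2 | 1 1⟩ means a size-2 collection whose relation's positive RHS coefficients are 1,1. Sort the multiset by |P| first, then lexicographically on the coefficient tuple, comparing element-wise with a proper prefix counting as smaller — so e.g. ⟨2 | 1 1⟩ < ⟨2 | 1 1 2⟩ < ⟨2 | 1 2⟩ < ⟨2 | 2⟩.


21 minimal non-faces of Δ(Σ) (on 10 rays):

  P={0,8}:  v_{0} + v_{8} = 0 — sig = ⟨2 | 0⟩
  P={2,7}:  v_{2} + v_{7} = 0 — sig = ⟨2 | 0⟩
  P={3,6}:  v_{3} + v_{6} = 0 — sig = ⟨2 | 0⟩
  P={4,9}:  v_{4} + v_{9} = 0 — sig = ⟨2 | 0⟩
  P={0,4}:  v_{0} + v_{4} = v_{5} — sig = ⟨2 | 1⟩
  P={1,3}:  v_{1} + v_{3} = v_{2} — sig = ⟨2 | 1⟩
  P={1,7}:  v_{1} + v_{7} = v_{6} — sig = ⟨2 | 1⟩
  P={2,3}:  v_{2} + v_{3} = v_{4} — sig = ⟨2 | 1⟩
  P={2,6}:  v_{2} + v_{6} = v_{1} — sig = ⟨2 | 1⟩
  P={2,9}:  v_{2} + v_{9} = v_{6} — sig = ⟨2 | 1⟩
  P={3,9}:  v_{3} + v_{9} = v_{7} — sig = ⟨2 | 1⟩
  P={4,6}:  v_{4} + v_{6} = v_{2} — sig = ⟨2 | 1⟩
  P={4,7}:  v_{4} + v_{7} = v_{3} — sig = ⟨2 | 1⟩
  P={5,8}:  v_{5} + v_{8} = v_{4} — sig = ⟨2 | 1⟩
  P={5,9}:  v_{5} + v_{9} = v_{0} — sig = ⟨2 | 1⟩
  P={6,7}:  v_{6} + v_{7} = v_{9} — sig = ⟨2 | 1⟩
  P={5,6}:  v_{5} + v_{6} = v_{0} + v_{2} — sig = ⟨2 | 1 1⟩
  P={5,7}:  v_{5} + v_{7} = v_{0} + v_{3} — sig = ⟨2 | 1 1⟩
  P={1,5}:  v_{1} + v_{5} = v_{0} + 2·v_{2} — sig = ⟨2 | 1 2⟩
  P={1,4}:  v_{1} + v_{4} = 2·v_{2} — sig = ⟨2 | 2⟩
  P={1,9}:  v_{1} + v_{9} = 2·v_{6} — sig = ⟨2 | 2⟩

Hence PRS(X_Σ) =
    |P|=2: 21 collections, coeffs (), (), (), (), (1), (1), (1), (1), (1), (1), (1), (1), (1), (1), (1), (1), (1,1), (1,1), (1,2), (2), (2)


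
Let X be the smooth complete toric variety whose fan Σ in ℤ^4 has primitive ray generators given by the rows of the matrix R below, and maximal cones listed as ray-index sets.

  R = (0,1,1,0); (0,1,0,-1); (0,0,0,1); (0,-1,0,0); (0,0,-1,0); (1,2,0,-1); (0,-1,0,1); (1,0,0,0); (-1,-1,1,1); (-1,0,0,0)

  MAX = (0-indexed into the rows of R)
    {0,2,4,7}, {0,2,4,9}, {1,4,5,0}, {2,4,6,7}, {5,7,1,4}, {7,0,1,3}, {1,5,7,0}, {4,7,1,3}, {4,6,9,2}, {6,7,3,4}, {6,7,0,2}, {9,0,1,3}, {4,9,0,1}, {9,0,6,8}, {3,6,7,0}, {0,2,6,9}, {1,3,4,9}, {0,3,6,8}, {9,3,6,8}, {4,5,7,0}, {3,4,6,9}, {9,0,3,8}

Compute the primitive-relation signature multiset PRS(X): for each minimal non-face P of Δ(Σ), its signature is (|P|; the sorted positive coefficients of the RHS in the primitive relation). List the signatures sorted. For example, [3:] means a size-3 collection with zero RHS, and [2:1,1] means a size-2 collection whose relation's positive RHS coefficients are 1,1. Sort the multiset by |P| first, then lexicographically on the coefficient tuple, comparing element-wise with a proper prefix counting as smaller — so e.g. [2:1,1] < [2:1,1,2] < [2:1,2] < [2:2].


17 collections generate NE(X_Σ); each relation:

  • {1,6}:  v_{1} + v_{6} = 0 ; sig = [2:]
  • {7,9}:  v_{7} + v_{9} = 0 ; sig = [2:]
  • {2,3}:  v_{2} + v_{3} = v_{6} ; sig = [2:1]
  • {5,8}:  v_{5} + v_{8} = v_{0} ; sig = [2:1]
  • {1,2}:  v_{1} + v_{2} = v_{0} + v_{4} ; sig = [2:1,1]
  • {3,5}:  v_{3} + v_{5} = v_{1} + v_{7} ; sig = [2:1,1]
  • {4,8}:  v_{4} + v_{8} = v_{6} + v_{9} ; sig = [2:1,1]
  • {1,8}:  v_{1} + v_{8} = v_{0} + v_{3} + v_{9} ; sig = [2:1,1,1]
  • {5,6}:  v_{5} + v_{6} = v_{0} + v_{4} + v_{7} ; sig = [2:1,1,1]
  • {5,9}:  v_{5} + v_{9} = v_{0} + v_{1} + v_{4} ; sig = [2:1,1,1]
  • {7,8}:  v_{7} + v_{8} = v_{0} + v_{3} + v_{6} ; sig = [2:1,1,1]
  • {2,8}:  v_{2} + v_{8} = v_{0} + 2·v_{6} + v_{9} ; sig = [2:1,1,2]
  • {2,5}:  v_{2} + v_{5} = 2·v_{0} + 2·v_{4} + v_{7} ; sig = [2:1,2,2]
  • {0,3,4}:  v_{0} + v_{3} + v_{4} = 0 ; sig = [3:]
  • {0,4,6}:  v_{0} + v_{4} + v_{6} = v_{2} ; sig = [3:1]
  • {0,1,4,7}:  v_{0} + v_{1} + v_{4} + v_{7} = v_{5} ; sig = [4:1]
  • {0,3,6,9}:  v_{0} + v_{3} + v_{6} + v_{9} = v_{8} ; sig = [4:1]

so the primitive-relation signature multiset is
    |P|=2: 13 collections, coeffs (), (), (1), (1), (1,1), (1,1), (1,1), (1,1,1), (1,1,1), (1,1,1), (1,1,1), (1,1,2), (1,2,2)
    |P|=3: 2 collections, coeffs (), (1)
    |P|=4: 2 collections, coeffs (1), (1)


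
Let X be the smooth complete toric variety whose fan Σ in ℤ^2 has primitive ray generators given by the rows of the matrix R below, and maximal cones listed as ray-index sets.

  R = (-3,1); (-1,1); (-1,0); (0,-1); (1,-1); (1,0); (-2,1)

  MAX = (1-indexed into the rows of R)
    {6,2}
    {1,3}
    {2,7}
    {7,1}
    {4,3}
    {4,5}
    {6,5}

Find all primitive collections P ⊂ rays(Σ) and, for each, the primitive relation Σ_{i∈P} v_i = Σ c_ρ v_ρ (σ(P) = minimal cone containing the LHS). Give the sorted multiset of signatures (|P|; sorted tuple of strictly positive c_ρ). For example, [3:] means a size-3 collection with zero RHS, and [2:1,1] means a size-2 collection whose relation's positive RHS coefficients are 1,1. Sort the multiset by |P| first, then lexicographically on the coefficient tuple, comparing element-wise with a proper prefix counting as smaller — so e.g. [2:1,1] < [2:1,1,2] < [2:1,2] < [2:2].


The 14 primitive collections of Σ (r=7, n=2):

  P={2,5}:  v_{2} + v_{5} = 0 ; sig = [2:]
  P={3,6}:  v_{3} + v_{6} = 0 ; sig = [2:]
  P={1,6}:  v_{1} + v_{6} = v_{7} ; sig = [2:1]
  P={2,3}:  v_{2} + v_{3} = v_{7} ; sig = [2:1]
  P={2,4}:  v_{2} + v_{4} = v_{3} ; sig = [2:1]
  P={3,5}:  v_{3} + v_{5} = v_{4} ; sig = [2:1]
  P={3,7}:  v_{3} + v_{7} = v_{1} ; sig = [2:1]
  P={4,6}:  v_{4} + v_{6} = v_{5} ; sig = [2:1]
  P={5,7}:  v_{5} + v_{7} = v_{3} ; sig = [2:1]
  P={6,7}:  v_{6} + v_{7} = v_{2} ; sig = [2:1]
  P={1,2}:  v_{1} + v_{2} = 2·v_{7} ; sig = [2:2]
  P={1,5}:  v_{1} + v_{5} = 2·v_{3} ; sig = [2:2]
  P={4,7}:  v_{4} + v_{7} = 2·v_{3} ; sig = [2:2]
  P={1,4}:  v_{1} + v_{4} = 3·v_{3} ; sig = [2:3]

so the primitive-relation signature multiset is
    [2:]
    [2:]
    [2:1]
    [2:1]
    [2:1]
    [2:1]
    [2:1]
    [2:1]
    [2:1]
    [2:1]
    [2:2]
    [2:2]
    [2:2]
    [2:3]


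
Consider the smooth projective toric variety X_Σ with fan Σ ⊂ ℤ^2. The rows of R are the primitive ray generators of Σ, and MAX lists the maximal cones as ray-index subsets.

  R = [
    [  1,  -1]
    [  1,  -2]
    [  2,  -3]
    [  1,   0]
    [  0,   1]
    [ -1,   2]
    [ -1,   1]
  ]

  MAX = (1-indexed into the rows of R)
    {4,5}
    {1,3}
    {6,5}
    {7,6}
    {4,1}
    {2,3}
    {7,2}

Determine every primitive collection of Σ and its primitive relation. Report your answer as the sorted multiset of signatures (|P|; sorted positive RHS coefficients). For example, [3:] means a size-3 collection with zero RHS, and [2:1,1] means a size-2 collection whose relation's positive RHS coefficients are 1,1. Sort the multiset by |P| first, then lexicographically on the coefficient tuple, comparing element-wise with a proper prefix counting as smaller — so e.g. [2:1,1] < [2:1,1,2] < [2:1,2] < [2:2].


14 collections generate NE(X_Σ); each relation:

  {1,7}:  v_{1} + v_{7} = 0  ⟹  sig = [2:]
  {2,6}:  v_{2} + v_{6} = 0  ⟹  sig = [2:]
  {1,2}:  v_{1} + v_{2} = v_{3}  ⟹  sig = [2:1]
  {1,5}:  v_{1} + v_{5} = v_{4}  ⟹  sig = [2:1]
  {1,6}:  v_{1} + v_{6} = v_{5}  ⟹  sig = [2:1]
  {2,5}:  v_{2} + v_{5} = v_{1}  ⟹  sig = [2:1]
  {3,6}:  v_{3} + v_{6} = v_{1}  ⟹  sig = [2:1]
  {3,7}:  v_{3} + v_{7} = v_{2}  ⟹  sig = [2:1]
  {4,7}:  v_{4} + v_{7} = v_{5}  ⟹  sig = [2:1]
  {5,7}:  v_{5} + v_{7} = v_{6}  ⟹  sig = [2:1]
  {2,4}:  v_{2} + v_{4} = 2·v_{1}  ⟹  sig = [2:2]
  {3,5}:  v_{3} + v_{5} = 2·v_{1}  ⟹  sig = [2:2]
  {4,6}:  v_{4} + v_{6} = 2·v_{5}  ⟹  sig = [2:2]
  {3,4}:  v_{3} + v_{4} = 3·v_{1}  ⟹  sig = [2:3]

Hence PRS(X_Σ) =
    |P|=2: 14 collections, coeffs (), (), (1), (1), (1), (1), (1), (1), (1), (1), (2), (2), (2), (3)


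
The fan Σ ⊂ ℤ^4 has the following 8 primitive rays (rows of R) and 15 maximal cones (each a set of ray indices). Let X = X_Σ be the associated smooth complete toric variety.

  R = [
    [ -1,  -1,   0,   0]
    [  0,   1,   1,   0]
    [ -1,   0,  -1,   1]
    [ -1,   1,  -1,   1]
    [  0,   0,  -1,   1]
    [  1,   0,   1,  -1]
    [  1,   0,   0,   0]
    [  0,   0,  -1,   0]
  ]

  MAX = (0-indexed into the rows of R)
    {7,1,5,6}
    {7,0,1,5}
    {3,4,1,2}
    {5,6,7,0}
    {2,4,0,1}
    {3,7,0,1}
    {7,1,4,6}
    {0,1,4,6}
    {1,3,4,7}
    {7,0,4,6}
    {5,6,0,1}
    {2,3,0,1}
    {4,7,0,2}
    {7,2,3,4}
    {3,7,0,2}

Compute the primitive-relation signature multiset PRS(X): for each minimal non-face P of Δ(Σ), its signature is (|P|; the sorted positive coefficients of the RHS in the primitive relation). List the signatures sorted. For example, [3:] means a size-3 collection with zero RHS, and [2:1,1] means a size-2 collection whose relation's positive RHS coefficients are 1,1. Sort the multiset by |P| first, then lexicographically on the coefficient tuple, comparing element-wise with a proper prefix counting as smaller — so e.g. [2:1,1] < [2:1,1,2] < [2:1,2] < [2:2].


Minimal non-faces — 9 found among 8 rays, 15 max cones:

  P={2,5}:  v_{2} + v_{5} = 0  ⟹  sig = [2:]
  P={2,6}:  v_{2} + v_{6} = v_{4}  ⟹  sig = [2:1]
  P={4,5}:  v_{4} + v_{5} = v_{6}  ⟹  sig = [2:1]
  P={3,5}:  v_{3} + v_{5} = v_{1} + v_{7}  ⟹  sig = [2:1,1]
  P={3,6}:  v_{3} + v_{6} = v_{1} + v_{4} + v_{7}  ⟹  sig = [2:1,1,1]
  P={1,2,7}:  v_{1} + v_{2} + v_{7} = v_{3}  ⟹  sig = [3:1]
  P={0,3,4}:  v_{0} + v_{3} + v_{4} = 2·v_{2}  ⟹  sig = [3:2]
  P={0,1,6,7}:  v_{0} + v_{1} + v_{6} + v_{7} = 0  ⟹  sig = [4:]
  P={0,1,4,7}:  v_{0} + v_{1} + v_{4} + v_{7} = v_{2}  ⟹  sig = [4:1]

Hence PRS(X_Σ) =
{ [2:],  [2:1] ×2,  [2:1,1],  [2:1,1,1],  [3:1],  [3:2],  [4:],  [4:1] }


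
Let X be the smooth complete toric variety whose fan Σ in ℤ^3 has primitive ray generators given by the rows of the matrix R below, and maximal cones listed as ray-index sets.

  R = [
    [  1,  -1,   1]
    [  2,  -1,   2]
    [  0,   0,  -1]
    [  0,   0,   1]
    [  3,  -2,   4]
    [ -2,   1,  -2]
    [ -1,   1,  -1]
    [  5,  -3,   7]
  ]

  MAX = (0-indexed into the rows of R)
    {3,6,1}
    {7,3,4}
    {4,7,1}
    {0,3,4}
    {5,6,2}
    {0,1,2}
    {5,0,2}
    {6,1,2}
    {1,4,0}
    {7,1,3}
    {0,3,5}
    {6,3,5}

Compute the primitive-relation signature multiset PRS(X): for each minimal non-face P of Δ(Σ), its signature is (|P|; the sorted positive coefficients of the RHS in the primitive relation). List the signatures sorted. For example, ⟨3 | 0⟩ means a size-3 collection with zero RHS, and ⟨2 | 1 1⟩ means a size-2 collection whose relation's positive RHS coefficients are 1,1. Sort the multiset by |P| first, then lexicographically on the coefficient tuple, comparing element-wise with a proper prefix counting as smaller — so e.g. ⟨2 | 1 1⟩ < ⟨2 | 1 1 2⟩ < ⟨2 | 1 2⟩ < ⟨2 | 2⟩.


The 12 primitive collections of Σ (r=8, n=3):

  {0,6}:  v_{0} + v_{6} = 0  ⇒ sig = ⟨2 | 0⟩
  {1,5}:  v_{1} + v_{5} = 0  ⇒ sig = ⟨2 | 0⟩
  {2,3}:  v_{2} + v_{3} = 0  ⇒ sig = ⟨2 | 0⟩
  {2,4}:  v_{2} + v_{4} = v_{0} + v_{1}  ⇒ sig = ⟨2 | 1 1⟩
  {2,7}:  v_{2} + v_{7} = v_{1} + v_{4}  ⇒ sig = ⟨2 | 1 1⟩
  {4,5}:  v_{4} + v_{5} = v_{0} + v_{3}  ⇒ sig = ⟨2 | 1 1⟩
  {4,6}:  v_{4} + v_{6} = v_{1} + v_{3}  ⇒ sig = ⟨2 | 1 1⟩
  {5,7}:  v_{5} + v_{7} = v_{3} + v_{4}  ⇒ sig = ⟨2 | 1 1⟩
  {0,7}:  v_{0} + v_{7} = 2·v_{4}  ⇒ sig = ⟨2 | 2⟩
  {6,7}:  v_{6} + v_{7} = 2·v_{1} + 2·v_{3}  ⇒ sig = ⟨2 | 2 2⟩
  {0,1,3}:  v_{0} + v_{1} + v_{3} = v_{4}  ⇒ sig = ⟨3 | 1⟩
  {1,3,4}:  v_{1} + v_{3} + v_{4} = v_{7}  ⇒ sig = ⟨3 | 1⟩

Sorted signature multiset PRS(X):
    |P|=2: 10 collections, coeffs (), (), (), (1,1), (1,1), (1,1), (1,1), (1,1), (2), (2,2)
    |P|=3: 2 collections, coeffs (1), (1)


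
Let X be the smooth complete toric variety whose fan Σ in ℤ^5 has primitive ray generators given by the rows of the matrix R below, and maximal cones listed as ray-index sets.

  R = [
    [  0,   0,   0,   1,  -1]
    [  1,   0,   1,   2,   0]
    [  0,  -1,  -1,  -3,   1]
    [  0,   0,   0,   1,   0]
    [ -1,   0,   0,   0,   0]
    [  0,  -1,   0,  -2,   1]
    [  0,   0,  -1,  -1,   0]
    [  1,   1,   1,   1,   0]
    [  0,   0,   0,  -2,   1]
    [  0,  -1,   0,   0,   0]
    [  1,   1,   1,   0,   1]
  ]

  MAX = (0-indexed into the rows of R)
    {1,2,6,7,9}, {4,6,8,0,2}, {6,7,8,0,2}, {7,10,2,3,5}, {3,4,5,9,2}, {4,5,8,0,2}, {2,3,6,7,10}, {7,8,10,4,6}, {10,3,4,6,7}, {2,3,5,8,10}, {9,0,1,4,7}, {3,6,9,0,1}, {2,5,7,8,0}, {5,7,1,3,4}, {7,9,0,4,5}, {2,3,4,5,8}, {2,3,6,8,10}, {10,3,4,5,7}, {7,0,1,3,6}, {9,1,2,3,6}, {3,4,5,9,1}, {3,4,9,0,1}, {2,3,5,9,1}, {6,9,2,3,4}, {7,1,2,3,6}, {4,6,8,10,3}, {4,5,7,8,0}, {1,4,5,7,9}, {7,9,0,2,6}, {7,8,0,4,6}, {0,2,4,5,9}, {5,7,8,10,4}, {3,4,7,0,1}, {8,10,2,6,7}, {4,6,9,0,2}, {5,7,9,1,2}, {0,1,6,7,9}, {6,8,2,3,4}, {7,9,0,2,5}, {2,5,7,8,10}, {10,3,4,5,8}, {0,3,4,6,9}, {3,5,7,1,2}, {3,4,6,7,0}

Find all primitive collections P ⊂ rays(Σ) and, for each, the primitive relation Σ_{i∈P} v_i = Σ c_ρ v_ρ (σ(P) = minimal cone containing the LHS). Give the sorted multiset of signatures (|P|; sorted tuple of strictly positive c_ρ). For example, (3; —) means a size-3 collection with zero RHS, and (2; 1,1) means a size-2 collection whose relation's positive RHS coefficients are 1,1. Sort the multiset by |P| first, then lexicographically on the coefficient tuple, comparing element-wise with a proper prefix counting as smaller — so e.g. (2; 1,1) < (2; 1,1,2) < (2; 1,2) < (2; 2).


Σ has 18 primitive collections:

  P={0,10}:  v_{0} + v_{10} = v_{7}  ⟹  sig = (2; 1)
  P={5,6}:  v_{5} + v_{6} = v_{2}  ⟹  sig = (2; 1)
  P={8,9}:  v_{8} + v_{9} = v_{5}  ⟹  sig = (2; 1)
  P={1,8}:  v_{1} + v_{8} = v_{3} + v_{5} + v_{7}  ⟹  sig = (2; 1,1,1)
  P={9,10}:  v_{9} + v_{10} = v_{3} + v_{5} + v_{7}  ⟹  sig = (2; 1,1,1)
  P={1,10}:  v_{1} + v_{10} = 2·v_{3} + v_{5} + 2·v_{7}  ⟹  sig = (2; 1,2,2)
  P={0,3,8}:  v_{0} + v_{3} + v_{8} = 0  ⟹  sig = (3; —)
  P={0,3,5}:  v_{0} + v_{3} + v_{5} = v_{9}  ⟹  sig = (3; 1)
  P={1,4,6}:  v_{1} + v_{4} + v_{6} = v_{3}  ⟹  sig = (3; 1)
  P={2,4,7}:  v_{2} + v_{4} + v_{7} = v_{8}  ⟹  sig = (3; 1)
  P={3,7,8}:  v_{3} + v_{7} + v_{8} = v_{10}  ⟹  sig = (3; 1)
  P={3,7,9}:  v_{3} + v_{7} + v_{9} = v_{1}  ⟹  sig = (3; 1)
  P={0,2,3}:  v_{0} + v_{2} + v_{3} = v_{6} + v_{9}  ⟹  sig = (3; 1,1)
  P={1,2,4}:  v_{1} + v_{2} + v_{4} = v_{3} + v_{5}  ⟹  sig = (3; 1,1)
  P={0,1,2}:  v_{0} + v_{1} + v_{2} = v_{6} + v_{7} + 2·v_{9}  ⟹  sig = (3; 1,1,2)
  P={0,1,5}:  v_{0} + v_{1} + v_{5} = v_{7} + 2·v_{9}  ⟹  sig = (3; 1,2)
  P={2,4,10}:  v_{2} + v_{4} + v_{10} = v_{3} + 2·v_{8}  ⟹  sig = (3; 1,2)
  P={4,6,7,9}:  v_{4} + v_{6} + v_{7} + v_{9} = 0  ⟹  sig = (4; —)

Signatures (|P|; sorted positive RHS coefficients), sorted:
[(2; 1), (2; 1), (2; 1), (2; 1,1,1), (2; 1,1,1), (2; 1,2,2), (3; —), (3; 1), (3; 1), (3; 1), (3; 1), (3; 1), (3; 1,1), (3; 1,1), (3; 1,1,2), (3; 1,2), (3; 1,2), (4; —)]


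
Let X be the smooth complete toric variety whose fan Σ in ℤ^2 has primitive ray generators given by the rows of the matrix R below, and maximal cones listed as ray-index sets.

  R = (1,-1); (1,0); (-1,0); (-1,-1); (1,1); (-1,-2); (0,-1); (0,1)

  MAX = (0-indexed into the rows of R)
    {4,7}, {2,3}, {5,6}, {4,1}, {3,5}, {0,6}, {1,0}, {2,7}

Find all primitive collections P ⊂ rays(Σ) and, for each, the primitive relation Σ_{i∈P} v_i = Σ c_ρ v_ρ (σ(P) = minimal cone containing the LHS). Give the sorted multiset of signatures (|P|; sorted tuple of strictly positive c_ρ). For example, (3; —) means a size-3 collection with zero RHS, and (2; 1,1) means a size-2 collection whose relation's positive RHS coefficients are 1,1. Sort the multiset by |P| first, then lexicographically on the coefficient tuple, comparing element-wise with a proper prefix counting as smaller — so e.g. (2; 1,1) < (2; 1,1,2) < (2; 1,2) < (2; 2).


The 20 primitive collections of Σ (r=8, n=2):

  P={1,2}:  v_{1} + v_{2} = 0 — sig = (2; —)
  P={3,4}:  v_{3} + v_{4} = 0 — sig = (2; —)
  P={6,7}:  v_{6} + v_{7} = 0 — sig = (2; —)
  P={0,2}:  v_{0} + v_{2} = v_{6} — sig = (2; 1)
  P={0,7}:  v_{0} + v_{7} = v_{1} — sig = (2; 1)
  P={1,3}:  v_{1} + v_{3} = v_{6} — sig = (2; 1)
  P={1,6}:  v_{1} + v_{6} = v_{0} — sig = (2; 1)
  P={1,7}:  v_{1} + v_{7} = v_{4} — sig = (2; 1)
  P={2,4}:  v_{2} + v_{4} = v_{7} — sig = (2; 1)
  P={2,6}:  v_{2} + v_{6} = v_{3} — sig = (2; 1)
  P={3,6}:  v_{3} + v_{6} = v_{5} — sig = (2; 1)
  P={3,7}:  v_{3} + v_{7} = v_{2} — sig = (2; 1)
  P={4,5}:  v_{4} + v_{5} = v_{6} — sig = (2; 1)
  P={4,6}:  v_{4} + v_{6} = v_{1} — sig = (2; 1)
  P={5,7}:  v_{5} + v_{7} = v_{3} — sig = (2; 1)
  P={0,3}:  v_{0} + v_{3} = 2·v_{6} — sig = (2; 2)
  P={0,4}:  v_{0} + v_{4} = 2·v_{1} — sig = (2; 2)
  P={1,5}:  v_{1} + v_{5} = 2·v_{6} — sig = (2; 2)
  P={2,5}:  v_{2} + v_{5} = 2·v_{3} — sig = (2; 2)
  P={0,5}:  v_{0} + v_{5} = 3·v_{6} — sig = (2; 3)

Hence PRS(X_Σ) =
[(2; —), (2; —), (2; —), (2; 1), (2; 1), (2; 1), (2; 1), (2; 1), (2; 1), (2; 1), (2; 1), (2; 1), (2; 1), (2; 1), (2; 1), (2; 2), (2; 2), (2; 2), (2; 2), (2; 3)]


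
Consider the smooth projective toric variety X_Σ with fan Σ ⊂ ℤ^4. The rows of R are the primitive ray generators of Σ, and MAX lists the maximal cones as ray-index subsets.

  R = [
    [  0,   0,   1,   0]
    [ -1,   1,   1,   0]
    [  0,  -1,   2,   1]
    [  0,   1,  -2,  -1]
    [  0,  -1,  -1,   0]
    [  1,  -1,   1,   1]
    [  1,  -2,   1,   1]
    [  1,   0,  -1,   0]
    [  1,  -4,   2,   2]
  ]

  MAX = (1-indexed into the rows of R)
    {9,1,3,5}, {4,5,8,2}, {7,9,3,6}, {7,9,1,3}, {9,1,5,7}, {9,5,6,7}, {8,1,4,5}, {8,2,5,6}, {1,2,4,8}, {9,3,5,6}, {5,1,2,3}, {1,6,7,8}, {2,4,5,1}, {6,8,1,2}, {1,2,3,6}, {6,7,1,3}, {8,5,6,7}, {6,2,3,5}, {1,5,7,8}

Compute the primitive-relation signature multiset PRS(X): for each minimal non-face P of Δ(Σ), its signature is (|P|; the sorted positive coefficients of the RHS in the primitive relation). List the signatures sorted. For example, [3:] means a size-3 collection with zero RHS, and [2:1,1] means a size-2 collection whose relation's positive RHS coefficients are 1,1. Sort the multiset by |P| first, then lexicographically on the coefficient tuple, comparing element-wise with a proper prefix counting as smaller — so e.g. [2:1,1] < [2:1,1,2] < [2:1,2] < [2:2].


Primitive collections (12):

  P={3,4}:  v_{3} + v_{4} = 0 ; sig = [2:]
  P={2,7}:  v_{2} + v_{7} = v_{3} ; sig = [2:1]
  P={3,8}:  v_{3} + v_{8} = v_{6} ; sig = [2:1]
  P={4,6}:  v_{4} + v_{6} = v_{8} ; sig = [2:1]
  P={4,9}:  v_{4} + v_{9} = v_{5} + v_{7} ; sig = [2:1,1]
  P={4,7}:  v_{4} + v_{7} = v_{1} + v_{5} + v_{8} ; sig = [2:1,1,1]
  P={8,9}:  v_{8} + v_{9} = v_{5} + v_{6} + v_{7} ; sig = [2:1,1,1]
  P={2,9}:  v_{2} + v_{9} = 2·v_{3} + v_{5} ; sig = [2:1,2]
  P={1,5,6}:  v_{1} + v_{5} + v_{6} = v_{7} ; sig = [3:1]
  P={3,5,7}:  v_{3} + v_{5} + v_{7} = v_{9} ; sig = [3:1]
  P={1,6,9}:  v_{1} + v_{6} + v_{9} = v_{3} + 2·v_{7} ; sig = [3:1,2]
  P={1,2,5,8}:  v_{1} + v_{2} + v_{5} + v_{8} = 0 ; sig = [4:]

so the primitive-relation signature multiset is
[[2:], [2:1], [2:1], [2:1], [2:1,1], [2:1,1,1], [2:1,1,1], [2:1,2], [3:1], [3:1], [3:1,2], [4:]]
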